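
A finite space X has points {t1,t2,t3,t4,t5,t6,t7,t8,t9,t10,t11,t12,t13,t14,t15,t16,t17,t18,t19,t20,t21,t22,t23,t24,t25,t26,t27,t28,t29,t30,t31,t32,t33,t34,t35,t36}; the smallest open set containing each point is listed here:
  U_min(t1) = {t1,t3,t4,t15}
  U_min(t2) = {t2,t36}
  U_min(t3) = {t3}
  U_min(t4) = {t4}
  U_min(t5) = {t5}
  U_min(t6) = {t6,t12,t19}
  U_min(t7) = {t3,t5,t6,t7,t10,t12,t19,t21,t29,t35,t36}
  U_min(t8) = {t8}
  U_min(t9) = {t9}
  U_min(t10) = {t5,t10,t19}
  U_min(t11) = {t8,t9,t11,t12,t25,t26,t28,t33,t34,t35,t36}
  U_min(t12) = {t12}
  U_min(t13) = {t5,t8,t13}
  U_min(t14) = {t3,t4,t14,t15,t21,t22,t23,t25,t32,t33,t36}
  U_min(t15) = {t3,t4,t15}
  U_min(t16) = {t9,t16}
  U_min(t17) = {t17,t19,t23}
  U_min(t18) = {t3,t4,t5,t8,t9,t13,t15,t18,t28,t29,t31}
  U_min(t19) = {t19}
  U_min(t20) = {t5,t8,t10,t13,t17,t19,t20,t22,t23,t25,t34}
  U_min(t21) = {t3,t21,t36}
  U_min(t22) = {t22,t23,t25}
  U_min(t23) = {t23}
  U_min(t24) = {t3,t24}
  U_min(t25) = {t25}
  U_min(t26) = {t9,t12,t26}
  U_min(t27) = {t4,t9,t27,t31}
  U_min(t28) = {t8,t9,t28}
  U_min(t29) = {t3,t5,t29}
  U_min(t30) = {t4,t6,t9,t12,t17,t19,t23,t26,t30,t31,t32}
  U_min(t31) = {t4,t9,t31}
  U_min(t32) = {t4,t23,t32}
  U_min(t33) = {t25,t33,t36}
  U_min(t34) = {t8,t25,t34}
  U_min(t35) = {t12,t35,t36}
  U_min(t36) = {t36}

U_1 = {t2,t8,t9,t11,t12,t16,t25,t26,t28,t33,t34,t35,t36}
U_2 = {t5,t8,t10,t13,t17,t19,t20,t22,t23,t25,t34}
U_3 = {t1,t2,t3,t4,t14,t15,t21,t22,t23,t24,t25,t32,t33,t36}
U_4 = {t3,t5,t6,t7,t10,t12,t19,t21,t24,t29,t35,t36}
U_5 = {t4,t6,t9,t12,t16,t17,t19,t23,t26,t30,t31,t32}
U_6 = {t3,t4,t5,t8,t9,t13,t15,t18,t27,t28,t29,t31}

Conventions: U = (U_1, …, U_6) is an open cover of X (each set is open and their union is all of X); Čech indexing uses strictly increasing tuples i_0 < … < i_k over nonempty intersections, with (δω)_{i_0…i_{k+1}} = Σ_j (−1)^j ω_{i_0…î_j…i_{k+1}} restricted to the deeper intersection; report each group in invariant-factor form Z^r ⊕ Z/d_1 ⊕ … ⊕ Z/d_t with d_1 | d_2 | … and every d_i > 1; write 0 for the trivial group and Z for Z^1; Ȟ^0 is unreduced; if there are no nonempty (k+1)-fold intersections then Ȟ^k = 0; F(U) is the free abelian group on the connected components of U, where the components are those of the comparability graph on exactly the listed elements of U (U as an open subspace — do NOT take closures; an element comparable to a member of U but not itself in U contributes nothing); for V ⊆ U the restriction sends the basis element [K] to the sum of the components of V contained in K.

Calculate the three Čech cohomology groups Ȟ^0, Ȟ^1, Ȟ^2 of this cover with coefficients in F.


nerve simplices:
  U12={t8,t25,t34} U13={t2,t25,t33,t36} U14={t12,t35,t36} U15={t9,t12,t16,t26} U16={t8,t9,t28} U23={t22,t23,t25} U24={t5,t10,t19} U25={t17,t19,t23} U26={t5,t8,t13} U34={t3,t21,t24,t36} U35={t4,t23,t32} U36={t3,t4,t15} U45={t6,t12,t19} U46={t3,t5,t29} U56={t4,t9,t31}
  U123={t25} U126={t8} U134={t36} U145={t12} U156={t9} U235={t23} U245={t19} U246={t5} U346={t3} U356={t4}
components per intersection:
  U1: {t2,t8,t9,t11,t12,t16,t25,t26,t28,t33,t34,t35,t36}
  U2: {t5,t8,t10,t13,t17,t19,t20,t22,t23,t25,t34}
  U3: {t1,t2,t3,t4,t14,t15,t21,t22,t23,t24,t25,t32,t33,t36}
  U4: {t3,t5,t6,t7,t10,t12,t19,t21,t24,t29,t35,t36}
  U5: {t4,t6,t9,t12,t16,t17,t19,t23,t26,t30,t31,t32}
  U6: {t3,t4,t5,t8,t9,t13,t15,t18,t27,t28,t29,t31}
  U12: {t8,t25,t34}
  U13: {t2,t25,t33,t36}
  U14: {t12,t35,t36}
  U15: {t9,t12,t16,t26}
  U16: {t8,t9,t28}
  U23: {t22,t23,t25}
  U24: {t5,t10,t19}
  U25: {t17,t19,t23}
  U26: {t5,t8,t13}
  U34: {t3,t21,t24,t36}
  U35: {t4,t23,t32}
  U36: {t3,t4,t15}
  U45: {t6,t12,t19}
  U46: {t3,t5,t29}
  U56: {t4,t9,t31}
  U123: {t25}
  U126: {t8}
  U134: {t36}
  U145: {t12}
  U156: {t9}
  U235: {t23}
  U245: {t19}
  U246: {t5}
  U346: {t3}
  U356: {t4}
C dims 6,15,10; δ0: rk 5, SNF 1^5; δ1: rk 10, SNF 1^9·2
degree 0: 6−5−0 = 1 → Ȟ^0 ≅ Z
degree 1: 15−10−5 = 0 → Ȟ^1 ≅ 0
degree 2: 10−0−10 = 0 plus torsion [2] → Ȟ^2 ≅ Z/2

Ȟ^0 = Z, Ȟ^1 = 0 and Ȟ^2 = Z/2


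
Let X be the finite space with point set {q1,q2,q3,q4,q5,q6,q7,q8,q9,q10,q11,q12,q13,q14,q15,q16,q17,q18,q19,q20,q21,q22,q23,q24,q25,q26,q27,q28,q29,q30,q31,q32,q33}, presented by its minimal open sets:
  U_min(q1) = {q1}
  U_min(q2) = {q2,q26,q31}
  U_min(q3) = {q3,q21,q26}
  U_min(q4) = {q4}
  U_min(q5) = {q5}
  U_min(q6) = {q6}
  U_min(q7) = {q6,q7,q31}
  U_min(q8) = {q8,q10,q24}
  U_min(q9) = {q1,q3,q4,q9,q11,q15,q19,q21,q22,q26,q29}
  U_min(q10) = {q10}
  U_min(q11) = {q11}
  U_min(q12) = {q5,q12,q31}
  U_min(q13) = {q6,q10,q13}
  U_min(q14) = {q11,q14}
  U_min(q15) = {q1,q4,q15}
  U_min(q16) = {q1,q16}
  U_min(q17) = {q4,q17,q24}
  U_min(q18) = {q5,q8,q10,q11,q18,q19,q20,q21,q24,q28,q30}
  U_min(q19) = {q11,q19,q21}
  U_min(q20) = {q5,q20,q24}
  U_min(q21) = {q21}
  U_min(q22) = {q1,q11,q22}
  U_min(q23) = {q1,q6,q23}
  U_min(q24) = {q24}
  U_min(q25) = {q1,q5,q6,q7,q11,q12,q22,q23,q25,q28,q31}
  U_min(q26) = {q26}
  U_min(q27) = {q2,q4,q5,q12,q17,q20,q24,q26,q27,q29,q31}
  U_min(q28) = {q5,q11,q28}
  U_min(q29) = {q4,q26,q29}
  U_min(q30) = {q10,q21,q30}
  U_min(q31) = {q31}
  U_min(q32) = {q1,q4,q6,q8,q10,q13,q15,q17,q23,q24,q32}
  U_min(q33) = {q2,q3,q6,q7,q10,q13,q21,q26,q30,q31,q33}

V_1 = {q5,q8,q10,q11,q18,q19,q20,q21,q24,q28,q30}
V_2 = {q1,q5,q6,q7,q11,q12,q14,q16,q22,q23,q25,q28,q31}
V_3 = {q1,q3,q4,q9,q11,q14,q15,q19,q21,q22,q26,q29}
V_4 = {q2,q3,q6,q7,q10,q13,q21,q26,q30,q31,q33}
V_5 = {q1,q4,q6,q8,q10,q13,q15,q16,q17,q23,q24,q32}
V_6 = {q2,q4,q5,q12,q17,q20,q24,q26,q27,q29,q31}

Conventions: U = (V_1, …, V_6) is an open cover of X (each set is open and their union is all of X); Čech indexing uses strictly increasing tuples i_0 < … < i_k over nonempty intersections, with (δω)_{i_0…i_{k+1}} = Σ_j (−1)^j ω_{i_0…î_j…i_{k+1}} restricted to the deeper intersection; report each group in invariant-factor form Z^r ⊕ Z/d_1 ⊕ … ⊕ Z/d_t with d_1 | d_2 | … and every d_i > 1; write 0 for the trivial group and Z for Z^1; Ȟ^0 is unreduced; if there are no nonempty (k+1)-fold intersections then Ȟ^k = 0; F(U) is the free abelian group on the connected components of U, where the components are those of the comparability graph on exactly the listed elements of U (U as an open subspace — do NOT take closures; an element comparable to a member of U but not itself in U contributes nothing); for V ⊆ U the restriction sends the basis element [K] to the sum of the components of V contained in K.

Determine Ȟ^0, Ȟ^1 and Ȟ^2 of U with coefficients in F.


Ȟ^0 = Z, Ȟ^1 = 0, Ȟ^2 = Z/2

nerve simplices:
  V12={q5,q11,q28} V13={q11,q19,q21} V14={q10,q21,q30} V15={q8,q10,q24} V16={q5,q20,q24} V23={q1,q11,q14,q22} V24={q6,q7,q31} V25={q1,q6,q16,q23} V26={q5,q12,q31} V34={q3,q21,q26} V35={q1,q4,q15} V36={q4,q26,q29} V45={q6,q10,q13} V46={q2,q26,q31} V56={q4,q17,q24}
  V123={q11} V126={q5} V134={q21} V145={q10} V156={q24} V235={q1} V245={q6} V246={q31} V346={q26} V356={q4}
components per intersection:
  V1: {q5,q8,q10,q11,q18,q19,q20,q21,q24,q28,q30}
  V2: {q1,q5,q6,q7,q11,q12,q14,q16,q22,q23,q25,q28,q31}
  V3: {q1,q3,q4,q9,q11,q14,q15,q19,q21,q22,q26,q29}
  V4: {q2,q3,q6,q7,q10,q13,q21,q26,q30,q31,q33}
  V5: {q1,q4,q6,q8,q10,q13,q15,q16,q17,q23,q24,q32}
  V6: {q2,q4,q5,q12,q17,q20,q24,q26,q27,q29,q31}
  V12: {q5,q11,q28}
  V13: {q11,q19,q21}
  V14: {q10,q21,q30}
  V15: {q8,q10,q24}
  V16: {q5,q20,q24}
  V23: {q1,q11,q14,q22}
  V24: {q6,q7,q31}
  V25: {q1,q6,q16,q23}
  V26: {q5,q12,q31}
  V34: {q3,q21,q26}
  V35: {q1,q4,q15}
  V36: {q4,q26,q29}
  V45: {q6,q10,q13}
  V46: {q2,q26,q31}
  V56: {q4,q17,q24}
  V123: {q11}
  V126: {q5}
  V134: {q21}
  V145: {q10}
  V156: {q24}
  V235: {q1}
  V245: {q6}
  V246: {q31}
  V346: {q26}
  V356: {q4}
C dims 6,15,10; δ0: rk 5, SNF 1^5; δ1: rk 10, SNF 1^9·2
degree 0: 6−5−0 = 1 → Ȟ^0 ≅ Z
degree 1: 15−10−5 = 0 → Ȟ^1 ≅ 0
degree 2: 10−0−10 = 0 plus torsion [2] → Ȟ^2 ≅ Z/2


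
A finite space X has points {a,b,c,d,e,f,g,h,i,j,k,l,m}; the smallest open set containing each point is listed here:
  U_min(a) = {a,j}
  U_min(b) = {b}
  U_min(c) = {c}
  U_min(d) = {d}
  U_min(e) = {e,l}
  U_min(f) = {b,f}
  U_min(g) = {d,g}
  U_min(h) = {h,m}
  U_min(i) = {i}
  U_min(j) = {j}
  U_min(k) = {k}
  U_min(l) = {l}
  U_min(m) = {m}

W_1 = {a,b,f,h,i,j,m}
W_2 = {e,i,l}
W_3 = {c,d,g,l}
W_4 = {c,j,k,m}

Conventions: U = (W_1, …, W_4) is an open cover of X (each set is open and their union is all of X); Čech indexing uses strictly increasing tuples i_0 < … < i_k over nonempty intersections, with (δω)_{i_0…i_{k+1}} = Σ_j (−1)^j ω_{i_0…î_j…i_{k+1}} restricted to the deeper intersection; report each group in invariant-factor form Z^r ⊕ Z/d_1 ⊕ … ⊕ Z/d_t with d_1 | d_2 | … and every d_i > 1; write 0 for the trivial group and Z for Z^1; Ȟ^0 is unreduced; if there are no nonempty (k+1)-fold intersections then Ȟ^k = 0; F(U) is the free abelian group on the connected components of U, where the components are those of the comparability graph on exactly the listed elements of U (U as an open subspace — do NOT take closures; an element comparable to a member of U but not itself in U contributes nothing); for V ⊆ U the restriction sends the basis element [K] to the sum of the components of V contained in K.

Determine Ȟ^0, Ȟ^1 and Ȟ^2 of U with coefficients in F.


Ȟ^0 = Z^8,  Ȟ^1 = 0,  Ȟ^2 = 0

nerve of the cover:
  W12={i} W14={j,m} W23={l} W34={c}
components per intersection:
  W1: {a,j} {b,f} {h,m} {i}
  W2: {e,l} {i}
  W3: {c} {d,g} {l}
  W4: {c} {j} {k} {m}
  W12: {i}
  W14: {j} {m}
  W23: {l}
  W34: {c}
C dims 13,5; δ0: rk 5, SNF 1^5
Ȟ^0 = (13 − 5) − 0 = 8, so Ȟ^0 ≅ Z^8
Ȟ^1 = (5 − 0) − 5 = 0, so Ȟ^1 ≅ 0
Ȟ^2 = (0 − 0) − 0 = 0, so Ȟ^2 ≅ 0


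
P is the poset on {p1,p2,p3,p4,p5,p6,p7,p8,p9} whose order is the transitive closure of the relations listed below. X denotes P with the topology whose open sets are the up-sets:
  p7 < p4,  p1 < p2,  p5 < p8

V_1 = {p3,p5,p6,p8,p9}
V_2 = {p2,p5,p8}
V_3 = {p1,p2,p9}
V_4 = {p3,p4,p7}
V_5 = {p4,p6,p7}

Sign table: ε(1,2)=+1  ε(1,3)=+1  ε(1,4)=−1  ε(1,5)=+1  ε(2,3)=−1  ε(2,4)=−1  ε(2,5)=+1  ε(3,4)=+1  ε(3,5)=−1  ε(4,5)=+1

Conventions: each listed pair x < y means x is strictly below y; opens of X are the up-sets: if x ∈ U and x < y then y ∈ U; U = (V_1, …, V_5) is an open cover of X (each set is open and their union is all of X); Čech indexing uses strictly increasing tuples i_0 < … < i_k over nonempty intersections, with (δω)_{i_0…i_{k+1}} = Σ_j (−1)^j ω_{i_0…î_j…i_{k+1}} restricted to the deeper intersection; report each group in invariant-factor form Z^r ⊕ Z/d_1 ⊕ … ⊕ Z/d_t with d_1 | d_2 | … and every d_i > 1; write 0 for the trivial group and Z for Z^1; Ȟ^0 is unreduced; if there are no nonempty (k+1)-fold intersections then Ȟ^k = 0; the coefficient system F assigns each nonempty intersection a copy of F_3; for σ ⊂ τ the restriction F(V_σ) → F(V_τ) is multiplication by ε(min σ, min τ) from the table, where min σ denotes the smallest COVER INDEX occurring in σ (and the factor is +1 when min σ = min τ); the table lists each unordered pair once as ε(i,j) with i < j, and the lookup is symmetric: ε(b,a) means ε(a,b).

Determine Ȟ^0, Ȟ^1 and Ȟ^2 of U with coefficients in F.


nonempty overlaps:
  V12={p5,p8} V13={p9} V14={p3} V15={p6} V23={p2} V45={p4,p7}
C dims 5,6; δ0: rk_F3 5
degree 0: 5−5−0 = 0 → Ȟ^0 ≅ 0
degree 1: 6−0−5 = 1 → Ȟ^1 ≅ Z/3
degree 2: 0−0−0 = 0 → Ȟ^2 ≅ 0

Ȟ^0(U;F) ≅ 0, Ȟ^1(U;F) ≅ Z/3, Ȟ^2(U;F) ≅ 0


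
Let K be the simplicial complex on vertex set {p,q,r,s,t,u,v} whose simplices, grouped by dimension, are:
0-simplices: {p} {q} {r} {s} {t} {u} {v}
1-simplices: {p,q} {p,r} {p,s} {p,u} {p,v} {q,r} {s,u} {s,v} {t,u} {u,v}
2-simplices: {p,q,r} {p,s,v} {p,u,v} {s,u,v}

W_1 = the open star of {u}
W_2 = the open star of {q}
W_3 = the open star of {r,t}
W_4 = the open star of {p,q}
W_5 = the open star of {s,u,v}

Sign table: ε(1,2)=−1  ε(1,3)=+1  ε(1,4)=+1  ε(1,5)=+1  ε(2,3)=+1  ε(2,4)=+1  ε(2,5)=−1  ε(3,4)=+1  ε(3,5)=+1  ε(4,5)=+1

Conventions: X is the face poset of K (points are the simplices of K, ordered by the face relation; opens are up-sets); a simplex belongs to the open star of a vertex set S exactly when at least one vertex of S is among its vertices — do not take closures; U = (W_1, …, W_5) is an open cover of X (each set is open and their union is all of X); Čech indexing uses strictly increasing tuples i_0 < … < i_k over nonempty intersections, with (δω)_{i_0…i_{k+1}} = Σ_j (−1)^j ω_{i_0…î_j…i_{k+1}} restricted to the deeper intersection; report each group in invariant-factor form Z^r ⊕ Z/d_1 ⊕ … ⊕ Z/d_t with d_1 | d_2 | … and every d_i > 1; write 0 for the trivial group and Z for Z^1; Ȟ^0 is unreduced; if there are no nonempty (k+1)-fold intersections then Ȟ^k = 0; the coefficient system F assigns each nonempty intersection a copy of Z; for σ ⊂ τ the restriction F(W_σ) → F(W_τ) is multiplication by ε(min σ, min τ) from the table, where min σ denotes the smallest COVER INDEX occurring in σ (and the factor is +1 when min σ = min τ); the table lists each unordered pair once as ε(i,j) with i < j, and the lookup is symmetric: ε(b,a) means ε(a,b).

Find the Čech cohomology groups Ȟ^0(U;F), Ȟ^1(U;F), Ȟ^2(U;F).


Ȟ^0(U;F) ≅ Z, Ȟ^1(U;F) ≅ Z, Ȟ^2(U;F) ≅ 0

cover nerve:
  W1={{u},{p,u},{s,u},{t,u},{u,v},{p,u,v},{s,u,v}} W2={{q},{p,q},{q,r},{p,q,r}} W3={{r},{t},{p,r},{q,r},{t,u},{p,q,r}} W4={{p},{q},{p,q},{p,r},{p,s},{p,u},{p,v},{q,r},{p,q,r},{p,s,v},{p,u,v}} W5={{s},{u},{v},{p,s},{p,u},{p,v},{s,u},{s,v},{t,u},{u,v},{p,s,v},{p,u,v},{s,u,v}}
  W13={{t,u}} W14={{p,u},{p,u,v}} W15={{u},{p,u},{s,u},{t,u},{u,v},{p,u,v},{s,u,v}} W23={{q,r},{p,q,r}} W24={{q},{p,q},{q,r},{p,q,r}} W34={{p,r},{q,r},{p,q,r}} W35={{t,u}} W45={{p,s},{p,u},{p,v},{p,s,v},{p,u,v}}
  W135={{t,u}} W145={{p,u},{p,u,v}} W234={{q,r},{p,q,r}}
C dims 5,8,3; δ0: rk 4, SNF 1^4; δ1: rk 3, SNF 1^3
Ȟ^0: (5−4)−0=1 ⇒ Z
Ȟ^1: (8−3)−4=1 ⇒ Z
Ȟ^2: (3−0)−3=0 ⇒ 0


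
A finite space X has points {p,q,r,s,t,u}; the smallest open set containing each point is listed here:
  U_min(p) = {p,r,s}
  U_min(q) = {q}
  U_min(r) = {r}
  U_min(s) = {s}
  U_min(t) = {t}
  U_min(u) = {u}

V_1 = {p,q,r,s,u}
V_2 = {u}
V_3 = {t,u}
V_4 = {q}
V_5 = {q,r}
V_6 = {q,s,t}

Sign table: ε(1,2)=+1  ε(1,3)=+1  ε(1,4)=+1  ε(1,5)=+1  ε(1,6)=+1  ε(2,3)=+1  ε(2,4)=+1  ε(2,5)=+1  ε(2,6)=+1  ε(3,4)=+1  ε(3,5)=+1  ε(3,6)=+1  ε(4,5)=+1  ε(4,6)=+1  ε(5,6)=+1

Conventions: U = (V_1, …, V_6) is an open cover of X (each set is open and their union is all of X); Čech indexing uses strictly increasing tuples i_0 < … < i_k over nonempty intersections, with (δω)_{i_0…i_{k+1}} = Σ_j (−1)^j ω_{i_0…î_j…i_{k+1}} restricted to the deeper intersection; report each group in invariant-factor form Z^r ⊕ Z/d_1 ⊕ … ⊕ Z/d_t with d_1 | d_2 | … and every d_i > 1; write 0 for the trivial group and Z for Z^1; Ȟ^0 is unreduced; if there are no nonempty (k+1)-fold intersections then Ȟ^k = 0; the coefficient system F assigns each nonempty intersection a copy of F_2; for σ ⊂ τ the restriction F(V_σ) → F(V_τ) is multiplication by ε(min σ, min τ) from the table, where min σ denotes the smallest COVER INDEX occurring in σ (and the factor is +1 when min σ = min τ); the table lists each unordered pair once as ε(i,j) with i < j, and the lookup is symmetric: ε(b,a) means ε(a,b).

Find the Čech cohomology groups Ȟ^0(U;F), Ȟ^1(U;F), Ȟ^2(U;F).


Ȟ^0 ≅ Z/2,  Ȟ^1 ≅ Z/2,  Ȟ^2 ≅ 0

cover nerve:
  V12={u} V13={u} V14={q} V15={q,r} V16={q,s} V23={u} V36={t} V45={q} V46={q} V56={q}
  V123={u} V145={q} V146={q} V156={q} V456={q}
  V1456={q}
C dims 6,10,5,1; δ0: rk_F2 5; δ1: rk_F2 4; δ2: rk_F2 1
Ȟ^0: (6−5)−0=1 ⇒ Z/2
Ȟ^1: (10−4)−5=1 ⇒ Z/2
Ȟ^2: (5−1)−4=0 ⇒ 0


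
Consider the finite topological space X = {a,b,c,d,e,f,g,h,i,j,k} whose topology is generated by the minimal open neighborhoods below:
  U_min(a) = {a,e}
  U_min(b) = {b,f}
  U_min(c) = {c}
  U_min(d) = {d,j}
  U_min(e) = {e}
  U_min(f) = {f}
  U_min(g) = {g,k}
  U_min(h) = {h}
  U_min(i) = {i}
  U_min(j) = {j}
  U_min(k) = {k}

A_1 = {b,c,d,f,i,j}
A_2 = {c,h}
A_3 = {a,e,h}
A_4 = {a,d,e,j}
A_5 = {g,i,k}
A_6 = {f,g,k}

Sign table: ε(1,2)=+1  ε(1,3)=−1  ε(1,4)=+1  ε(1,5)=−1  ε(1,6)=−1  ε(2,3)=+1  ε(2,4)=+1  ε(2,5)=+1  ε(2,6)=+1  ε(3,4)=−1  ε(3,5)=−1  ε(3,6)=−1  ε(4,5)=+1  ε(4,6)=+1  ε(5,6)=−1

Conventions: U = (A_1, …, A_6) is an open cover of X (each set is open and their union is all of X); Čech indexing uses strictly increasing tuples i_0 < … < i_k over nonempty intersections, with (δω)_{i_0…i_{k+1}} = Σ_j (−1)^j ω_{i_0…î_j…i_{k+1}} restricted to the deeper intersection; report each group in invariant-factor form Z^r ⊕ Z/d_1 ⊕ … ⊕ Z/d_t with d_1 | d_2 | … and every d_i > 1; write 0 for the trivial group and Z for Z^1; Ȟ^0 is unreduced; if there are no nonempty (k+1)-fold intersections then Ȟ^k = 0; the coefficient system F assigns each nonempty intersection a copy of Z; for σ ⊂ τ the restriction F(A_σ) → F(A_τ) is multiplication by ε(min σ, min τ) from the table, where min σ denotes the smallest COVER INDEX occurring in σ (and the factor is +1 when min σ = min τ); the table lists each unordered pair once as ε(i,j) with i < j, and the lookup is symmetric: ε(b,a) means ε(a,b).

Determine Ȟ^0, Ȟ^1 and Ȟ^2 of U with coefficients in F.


nerve of the cover:
  A12={c} A14={d,j} A15={i} A16={f} A23={h} A34={a,e} A56={g,k}
C dims 6,7; δ0: rk 6, SNF 1^5·2
Ȟ^0 = (6 − 6) − 0 = 0, so Ȟ^0 ≅ 0
Ȟ^1 = (7 − 0) − 6 = 1 plus torsion [2], so Ȟ^1 ≅ Z ⊕ Z/2
Ȟ^2 = (0 − 0) − 0 = 0, so Ȟ^2 ≅ 0

Ȟ^0(U;F) ≅ 0, Ȟ^1(U;F) ≅ Z ⊕ Z/2, Ȟ^2(U;F) ≅ 0


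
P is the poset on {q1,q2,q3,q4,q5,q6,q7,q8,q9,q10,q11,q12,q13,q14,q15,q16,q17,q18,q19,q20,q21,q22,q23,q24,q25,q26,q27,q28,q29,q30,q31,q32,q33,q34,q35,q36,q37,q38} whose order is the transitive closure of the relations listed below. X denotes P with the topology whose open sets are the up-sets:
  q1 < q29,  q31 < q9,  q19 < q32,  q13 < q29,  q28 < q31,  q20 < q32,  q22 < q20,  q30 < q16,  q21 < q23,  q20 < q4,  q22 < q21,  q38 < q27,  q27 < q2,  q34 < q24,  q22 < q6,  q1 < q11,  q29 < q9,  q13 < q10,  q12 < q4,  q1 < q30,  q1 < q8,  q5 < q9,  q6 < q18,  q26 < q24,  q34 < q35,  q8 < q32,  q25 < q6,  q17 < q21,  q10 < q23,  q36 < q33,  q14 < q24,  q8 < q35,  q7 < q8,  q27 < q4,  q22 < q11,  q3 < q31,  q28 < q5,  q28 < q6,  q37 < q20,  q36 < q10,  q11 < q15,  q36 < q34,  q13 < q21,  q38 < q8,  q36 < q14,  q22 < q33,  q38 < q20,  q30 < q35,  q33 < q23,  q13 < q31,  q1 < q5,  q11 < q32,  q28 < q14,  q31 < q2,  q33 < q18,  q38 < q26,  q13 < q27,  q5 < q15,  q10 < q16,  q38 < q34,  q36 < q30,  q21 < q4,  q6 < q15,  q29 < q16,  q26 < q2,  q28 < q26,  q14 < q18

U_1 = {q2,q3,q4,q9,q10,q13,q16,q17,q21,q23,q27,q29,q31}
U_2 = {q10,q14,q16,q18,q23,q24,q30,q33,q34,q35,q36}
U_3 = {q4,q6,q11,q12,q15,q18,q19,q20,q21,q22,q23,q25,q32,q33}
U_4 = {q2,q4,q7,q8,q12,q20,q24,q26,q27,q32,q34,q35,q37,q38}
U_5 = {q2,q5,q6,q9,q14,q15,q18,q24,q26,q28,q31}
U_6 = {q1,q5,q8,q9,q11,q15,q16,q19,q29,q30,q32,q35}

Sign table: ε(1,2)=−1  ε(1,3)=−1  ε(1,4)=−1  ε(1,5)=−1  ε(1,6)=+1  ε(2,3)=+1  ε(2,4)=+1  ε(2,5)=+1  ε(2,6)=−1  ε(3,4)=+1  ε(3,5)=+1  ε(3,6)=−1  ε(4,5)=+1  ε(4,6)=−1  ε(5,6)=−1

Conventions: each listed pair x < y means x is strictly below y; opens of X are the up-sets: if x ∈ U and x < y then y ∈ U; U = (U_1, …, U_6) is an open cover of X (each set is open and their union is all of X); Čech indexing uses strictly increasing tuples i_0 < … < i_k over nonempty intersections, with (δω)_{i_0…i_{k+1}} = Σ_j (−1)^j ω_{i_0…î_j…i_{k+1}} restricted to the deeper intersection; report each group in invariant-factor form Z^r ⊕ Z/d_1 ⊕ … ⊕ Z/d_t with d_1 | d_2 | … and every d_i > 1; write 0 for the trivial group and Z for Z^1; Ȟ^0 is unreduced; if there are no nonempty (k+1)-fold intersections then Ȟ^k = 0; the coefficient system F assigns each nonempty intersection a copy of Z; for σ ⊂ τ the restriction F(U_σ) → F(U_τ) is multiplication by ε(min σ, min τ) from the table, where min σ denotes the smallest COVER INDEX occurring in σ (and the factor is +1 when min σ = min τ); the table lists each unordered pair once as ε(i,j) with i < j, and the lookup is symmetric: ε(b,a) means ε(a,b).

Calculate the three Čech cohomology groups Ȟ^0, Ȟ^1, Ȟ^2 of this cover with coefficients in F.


nonempty overlaps:
  U12={q10,q16,q23} U13={q4,q21,q23} U14={q2,q4,q27} U15={q2,q9,q31} U16={q9,q16,q29} U23={q18,q23,q33} U24={q24,q34,q35} U25={q14,q18,q24} U26={q16,q30,q35} U34={q4,q12,q20,q32} U35={q6,q15,q18} U36={q11,q15,q19,q32} U45={q2,q24,q26} U46={q8,q32,q35} U56={q5,q9,q15}
  U123={q23} U126={q16} U134={q4} U145={q2} U156={q9} U235={q18} U245={q24} U246={q35} U346={q32} U356={q15}
C dims 6,15,10; δ0: rk 5, SNF 1^5; δ1: rk 10, SNF 1^9·2
degree 0: 6−5−0 = 1 → Ȟ^0 ≅ Z
degree 1: 15−10−5 = 0 → Ȟ^1 ≅ 0
degree 2: 10−0−10 = 0 plus torsion [2] → Ȟ^2 ≅ Z/2

Ȟ^0 = Z, Ȟ^1 = 0 and Ȟ^2 = Z/2


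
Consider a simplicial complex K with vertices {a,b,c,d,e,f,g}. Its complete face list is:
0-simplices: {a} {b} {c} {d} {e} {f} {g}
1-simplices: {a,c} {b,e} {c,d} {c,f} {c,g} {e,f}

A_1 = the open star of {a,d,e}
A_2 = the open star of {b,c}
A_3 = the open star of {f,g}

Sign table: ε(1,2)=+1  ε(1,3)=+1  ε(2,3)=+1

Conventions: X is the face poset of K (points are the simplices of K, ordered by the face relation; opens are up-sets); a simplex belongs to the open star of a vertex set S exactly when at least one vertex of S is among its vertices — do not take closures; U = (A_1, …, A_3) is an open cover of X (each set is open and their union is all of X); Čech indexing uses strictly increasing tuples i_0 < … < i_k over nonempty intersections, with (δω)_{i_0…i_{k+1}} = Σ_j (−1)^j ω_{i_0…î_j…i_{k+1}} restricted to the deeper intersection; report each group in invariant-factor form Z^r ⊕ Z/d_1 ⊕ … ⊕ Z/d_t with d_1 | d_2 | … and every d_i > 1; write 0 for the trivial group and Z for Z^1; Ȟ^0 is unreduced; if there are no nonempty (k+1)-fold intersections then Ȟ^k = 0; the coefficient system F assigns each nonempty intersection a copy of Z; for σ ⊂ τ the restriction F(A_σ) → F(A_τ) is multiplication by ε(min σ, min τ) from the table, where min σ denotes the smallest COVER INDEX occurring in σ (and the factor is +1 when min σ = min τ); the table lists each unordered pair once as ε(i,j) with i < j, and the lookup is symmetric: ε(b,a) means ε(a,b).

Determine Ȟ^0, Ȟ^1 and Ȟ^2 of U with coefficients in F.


Ȟ^0 = Z, Ȟ^1 = Z and Ȟ^2 = 0

nonempty overlaps:
  A1={{a},{d},{e},{a,c},{b,e},{c,d},{e,f}} A2={{b},{c},{a,c},{b,e},{c,d},{c,f},{c,g}} A3={{f},{g},{c,f},{c,g},{e,f}}
  A12={{a,c},{b,e},{c,d}} A13={{e,f}} A23={{c,f},{c,g}}
C dims 3,3; δ0: rk 2, SNF 1^2
degree 0: 3−2−0 = 1 → Ȟ^0 ≅ Z
degree 1: 3−0−2 = 1 → Ȟ^1 ≅ Z
degree 2: 0−0−0 = 0 → Ȟ^2 ≅ 0


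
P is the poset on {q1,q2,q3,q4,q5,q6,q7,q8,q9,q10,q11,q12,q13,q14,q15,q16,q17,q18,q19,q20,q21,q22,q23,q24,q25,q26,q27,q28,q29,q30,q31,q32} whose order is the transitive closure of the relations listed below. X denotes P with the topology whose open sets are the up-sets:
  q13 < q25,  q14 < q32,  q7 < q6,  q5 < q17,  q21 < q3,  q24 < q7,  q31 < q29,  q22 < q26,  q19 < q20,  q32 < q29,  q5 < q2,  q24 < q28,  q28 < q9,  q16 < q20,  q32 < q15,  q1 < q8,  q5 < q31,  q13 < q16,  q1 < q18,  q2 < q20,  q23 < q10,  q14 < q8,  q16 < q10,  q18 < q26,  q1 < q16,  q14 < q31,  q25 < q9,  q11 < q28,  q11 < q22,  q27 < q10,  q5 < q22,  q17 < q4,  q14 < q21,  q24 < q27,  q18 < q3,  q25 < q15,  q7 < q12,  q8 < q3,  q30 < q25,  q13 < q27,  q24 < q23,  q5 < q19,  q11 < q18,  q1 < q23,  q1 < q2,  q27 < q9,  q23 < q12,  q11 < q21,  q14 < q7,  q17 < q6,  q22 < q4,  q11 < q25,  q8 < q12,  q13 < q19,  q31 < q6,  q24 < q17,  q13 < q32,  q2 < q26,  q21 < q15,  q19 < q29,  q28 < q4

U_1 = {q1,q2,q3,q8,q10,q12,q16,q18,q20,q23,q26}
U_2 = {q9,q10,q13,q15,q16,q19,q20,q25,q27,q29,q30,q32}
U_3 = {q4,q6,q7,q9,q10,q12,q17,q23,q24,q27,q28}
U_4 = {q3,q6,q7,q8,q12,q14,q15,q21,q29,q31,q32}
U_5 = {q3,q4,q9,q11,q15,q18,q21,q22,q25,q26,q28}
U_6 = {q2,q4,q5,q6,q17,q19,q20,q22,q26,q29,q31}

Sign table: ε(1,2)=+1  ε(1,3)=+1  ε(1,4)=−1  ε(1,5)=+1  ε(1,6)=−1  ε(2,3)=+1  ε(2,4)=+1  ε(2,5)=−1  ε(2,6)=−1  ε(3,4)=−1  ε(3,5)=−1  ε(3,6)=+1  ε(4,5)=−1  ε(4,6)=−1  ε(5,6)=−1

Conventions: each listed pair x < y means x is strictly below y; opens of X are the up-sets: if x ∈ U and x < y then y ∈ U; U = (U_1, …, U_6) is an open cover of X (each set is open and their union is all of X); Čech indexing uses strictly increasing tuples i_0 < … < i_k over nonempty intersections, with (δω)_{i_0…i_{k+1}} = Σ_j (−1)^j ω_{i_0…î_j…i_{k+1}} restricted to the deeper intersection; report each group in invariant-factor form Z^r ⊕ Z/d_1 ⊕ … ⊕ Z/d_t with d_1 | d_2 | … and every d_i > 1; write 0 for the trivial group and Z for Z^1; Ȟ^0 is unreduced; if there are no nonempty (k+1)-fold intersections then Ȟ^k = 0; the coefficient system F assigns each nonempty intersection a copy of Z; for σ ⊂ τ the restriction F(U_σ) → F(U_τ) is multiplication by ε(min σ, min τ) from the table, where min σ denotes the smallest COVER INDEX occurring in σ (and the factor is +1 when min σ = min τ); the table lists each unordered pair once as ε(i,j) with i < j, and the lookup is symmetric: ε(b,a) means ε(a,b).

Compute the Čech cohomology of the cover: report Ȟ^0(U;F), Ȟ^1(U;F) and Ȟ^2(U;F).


cover nerve:
  U12={q10,q16,q20} U13={q10,q12,q23} U14={q3,q8,q12} U15={q3,q18,q26} U16={q2,q20,q26} U23={q9,q10,q27} U24={q15,q29,q32} U25={q9,q15,q25} U26={q19,q20,q29} U34={q6,q7,q12} U35={q4,q9,q28} U36={q4,q6,q17} U45={q3,q15,q21} U46={q6,q29,q31} U56={q4,q22,q26}
  U123={q10} U126={q20} U134={q12} U145={q3} U156={q26} U235={q9} U245={q15} U246={q29} U346={q6} U356={q4}
C dims 6,15,10; δ0: rk 6, SNF 1^5·2; δ1: rk 9, SNF 1^9
Ȟ^0: (6−6)−0=0 ⇒ 0
Ȟ^1: (15−9)−6=0 plus torsion [2] ⇒ Z/2
Ȟ^2: (10−0)−9=1 ⇒ Z

Ȟ^0 ≅ 0; Ȟ^1 ≅ Z/2; Ȟ^2 ≅ Z


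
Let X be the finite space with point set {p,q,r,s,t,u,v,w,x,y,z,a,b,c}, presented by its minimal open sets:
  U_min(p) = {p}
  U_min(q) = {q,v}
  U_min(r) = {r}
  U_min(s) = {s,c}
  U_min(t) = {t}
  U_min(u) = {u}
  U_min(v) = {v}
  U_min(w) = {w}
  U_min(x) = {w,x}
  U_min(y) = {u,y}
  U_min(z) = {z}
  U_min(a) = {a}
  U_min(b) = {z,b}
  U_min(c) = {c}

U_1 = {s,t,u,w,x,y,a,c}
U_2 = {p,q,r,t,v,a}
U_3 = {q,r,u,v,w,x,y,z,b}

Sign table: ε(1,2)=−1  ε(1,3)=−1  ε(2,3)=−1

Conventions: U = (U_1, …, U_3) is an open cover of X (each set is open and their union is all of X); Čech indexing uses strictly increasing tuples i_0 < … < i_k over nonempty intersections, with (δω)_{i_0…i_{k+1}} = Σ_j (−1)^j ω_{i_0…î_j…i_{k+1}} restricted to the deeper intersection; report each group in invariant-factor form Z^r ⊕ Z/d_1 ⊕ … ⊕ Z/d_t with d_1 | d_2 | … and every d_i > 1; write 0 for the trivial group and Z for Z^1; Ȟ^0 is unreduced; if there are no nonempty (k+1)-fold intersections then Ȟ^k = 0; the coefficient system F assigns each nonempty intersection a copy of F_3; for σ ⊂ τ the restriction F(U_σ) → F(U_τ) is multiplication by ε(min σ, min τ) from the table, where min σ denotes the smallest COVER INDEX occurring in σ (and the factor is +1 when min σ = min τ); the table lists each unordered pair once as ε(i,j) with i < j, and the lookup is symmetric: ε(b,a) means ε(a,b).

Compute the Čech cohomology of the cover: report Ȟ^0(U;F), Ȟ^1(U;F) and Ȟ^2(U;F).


intersection data:
  U12={t,a} U13={u,w,x,y} U23={q,r,v}
C dims 3,3; δ0: rk_F3 3
Ȟ^0 = (3 − 3) − 0 = 0, so Ȟ^0 ≅ 0
Ȟ^1 = (3 − 0) − 3 = 0, so Ȟ^1 ≅ 0
Ȟ^2 = (0 − 0) − 0 = 0, so Ȟ^2 ≅ 0

Ȟ^0(U;F) ≅ 0; Ȟ^1(U;F) ≅ 0; Ȟ^2(U;F) ≅ 0


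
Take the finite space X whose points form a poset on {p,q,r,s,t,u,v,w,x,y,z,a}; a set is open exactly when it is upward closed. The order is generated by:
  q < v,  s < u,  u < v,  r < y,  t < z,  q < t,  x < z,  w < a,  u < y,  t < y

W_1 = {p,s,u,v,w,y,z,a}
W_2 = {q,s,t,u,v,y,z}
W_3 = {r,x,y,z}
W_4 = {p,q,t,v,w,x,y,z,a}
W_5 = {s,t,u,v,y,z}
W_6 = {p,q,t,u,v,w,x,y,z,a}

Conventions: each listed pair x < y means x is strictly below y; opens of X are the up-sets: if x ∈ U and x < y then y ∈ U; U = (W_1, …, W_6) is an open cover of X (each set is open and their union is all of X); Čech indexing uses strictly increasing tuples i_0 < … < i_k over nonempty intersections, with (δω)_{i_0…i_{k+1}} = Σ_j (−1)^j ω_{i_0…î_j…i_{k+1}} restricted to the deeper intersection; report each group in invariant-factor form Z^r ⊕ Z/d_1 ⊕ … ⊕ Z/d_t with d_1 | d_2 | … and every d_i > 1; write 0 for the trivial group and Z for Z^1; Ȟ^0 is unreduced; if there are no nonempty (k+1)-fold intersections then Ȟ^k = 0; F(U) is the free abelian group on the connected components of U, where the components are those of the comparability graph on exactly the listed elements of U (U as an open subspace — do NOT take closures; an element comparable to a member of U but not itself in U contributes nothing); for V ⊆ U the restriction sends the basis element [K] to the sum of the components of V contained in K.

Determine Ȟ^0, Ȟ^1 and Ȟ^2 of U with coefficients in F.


nonempty overlaps:
  W12={s,u,v,y,z} W13={y,z} W14={p,v,w,y,z,a} W15={s,u,v,y,z} W16={p,u,v,w,y,z,a} W23={y,z} W24={q,t,v,y,z} W25={s,t,u,v,y,z} W26={q,t,u,v,y,z} W34={x,y,z} W35={y,z} W36={x,y,z} W45={t,v,y,z} W46={p,q,t,v,w,x,y,z,a} W56={t,u,v,y,z}
  W123={y,z} W124={v,y,z} W125={s,u,v,y,z} W126={u,v,y,z} W134={y,z} W135={y,z} W136={y,z} W145={v,y,z} W146={p,v,w,y,z,a} W156={u,v,y,z} W234={y,z} W235={y,z} W236={y,z} W245={t,v,y,z} W246={q,t,v,y,z} W256={t,u,v,y,z} W345={y,z} W346={x,y,z} W356={y,z} W456={t,v,y,z}
  W1234={y,z} W1235={y,z} W1236={y,z} W1245={v,y,z} W1246={v,y,z} W1256={u,v,y,z} W1345={y,z} W1346={y,z} W1356={y,z} W1456={v,y,z} W2345={y,z} W2346={y,z} W2356={y,z} W2456={t,v,y,z} W3456={y,z}
  W12345={y,z} W12346={y,z} W12356={y,z} W12456={v,y,z} W13456={y,z} W23456={y,z}
  W123456={y,z}
components per intersection:
  W1: {p} {s,u,v,y} {w,a} {z}
  W2: {q,s,t,u,v,y,z}
  W3: {r,y} {x,z}
  W4: {p} {q,t,v,x,y,z} {w,a}
  W5: {s,t,u,v,y,z}
  W6: {p} {q,t,u,v,x,y,z} {w,a}
  W12: {s,u,v,y} {z}
  W13: {y} {z}
  W14: {p} {v} {w,a} {y} {z}
  W15: {s,u,v,y} {z}
  W16: {p} {u,v,y} {w,a} {z}
  W23: {y} {z}
  W24: {q,t,v,y,z}
  W25: {s,t,u,v,y,z}
  W26: {q,t,u,v,y,z}
  W34: {x,z} {y}
  W35: {y} {z}
  W36: {x,z} {y}
  W45: {t,y,z} {v}
  W46: {p} {q,t,v,x,y,z} {w,a}
  W56: {t,u,v,y,z}
  W123: {y} {z}
  W124: {v} {y} {z}
  W125: {s,u,v,y} {z}
  W126: {u,v,y} {z}
  W134: {y} {z}
  W135: {y} {z}
  W136: {y} {z}
  W145: {v} {y} {z}
  W146: {p} {v} {w,a} {y} {z}
  W156: {u,v,y} {z}
  W234: {y} {z}
  W235: {y} {z}
  W236: {y} {z}
  W245: {t,y,z} {v}
  W246: {q,t,v,y,z}
  W256: {t,u,v,y,z}
  W345: {y} {z}
  W346: {x,z} {y}
  W356: {y} {z}
  W456: {t,y,z} {v}
  W1234: {y} {z}
  W1235: {y} {z}
  W1236: {y} {z}
  W1245: {v} {y} {z}
  W1246: {v} {y} {z}
  W1256: {u,v,y} {z}
  W1345: {y} {z}
  W1346: {y} {z}
  W1356: {y} {z}
  W1456: {v} {y} {z}
  W2345: {y} {z}
  W2346: {y} {z}
  W2356: {y} {z}
  W2456: {t,y,z} {v}
  W3456: {y} {z}
  W12345: {y} {z}
  W12346: {y} {z}
  W12356: {y} {z}
  W12456: {v} {y} {z}
  W13456: {y} {z}
  W23456: {y} {z}
  W123456: {y} {z}
C dims 14,32,43,33; δ0: rk 11, SNF 1^11; δ1: rk 21, SNF 1^21; δ2: rk 22, SNF 1^22
degree 0: 14−11−0 = 3 → Ȟ^0 ≅ Z^3
degree 1: 32−21−11 = 0 → Ȟ^1 ≅ 0
degree 2: 43−22−21 = 0 → Ȟ^2 ≅ 0

Ȟ^0 ≅ Z^3,  Ȟ^1 ≅ 0,  Ȟ^2 ≅ 0


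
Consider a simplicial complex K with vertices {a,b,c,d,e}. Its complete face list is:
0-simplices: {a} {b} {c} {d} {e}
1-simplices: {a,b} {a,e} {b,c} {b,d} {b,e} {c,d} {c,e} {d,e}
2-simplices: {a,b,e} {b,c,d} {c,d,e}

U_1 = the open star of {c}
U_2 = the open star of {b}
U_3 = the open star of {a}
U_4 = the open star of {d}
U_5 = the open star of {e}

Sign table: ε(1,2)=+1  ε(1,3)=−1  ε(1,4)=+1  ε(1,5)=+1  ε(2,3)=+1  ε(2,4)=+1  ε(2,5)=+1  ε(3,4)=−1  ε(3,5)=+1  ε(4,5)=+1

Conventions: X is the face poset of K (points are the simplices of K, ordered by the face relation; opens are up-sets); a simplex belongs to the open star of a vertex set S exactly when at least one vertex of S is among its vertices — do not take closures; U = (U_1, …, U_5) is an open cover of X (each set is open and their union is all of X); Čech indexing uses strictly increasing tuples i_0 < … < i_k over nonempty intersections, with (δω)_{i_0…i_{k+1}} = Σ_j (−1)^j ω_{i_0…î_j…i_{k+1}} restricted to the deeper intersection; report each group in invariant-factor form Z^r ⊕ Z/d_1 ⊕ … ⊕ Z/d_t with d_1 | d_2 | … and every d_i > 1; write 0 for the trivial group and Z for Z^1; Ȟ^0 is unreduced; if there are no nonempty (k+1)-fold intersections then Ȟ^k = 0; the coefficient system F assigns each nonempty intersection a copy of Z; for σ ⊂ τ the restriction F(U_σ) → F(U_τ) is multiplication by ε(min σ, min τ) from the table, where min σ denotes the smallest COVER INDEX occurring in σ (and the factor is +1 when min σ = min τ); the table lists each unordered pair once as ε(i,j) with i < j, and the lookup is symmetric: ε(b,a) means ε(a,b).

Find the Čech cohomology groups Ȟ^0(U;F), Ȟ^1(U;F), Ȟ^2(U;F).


nonempty overlaps:
  U1={{c},{b,c},{c,d},{c,e},{b,c,d},{c,d,e}} U2={{b},{a,b},{b,c},{b,d},{b,e},{a,b,e},{b,c,d}} U3={{a},{a,b},{a,e},{a,b,e}} U4={{d},{b,d},{c,d},{d,e},{b,c,d},{c,d,e}} U5={{e},{a,e},{b,e},{c,e},{d,e},{a,b,e},{c,d,e}}
  U12={{b,c},{b,c,d}} U14={{c,d},{b,c,d},{c,d,e}} U15={{c,e},{c,d,e}} U23={{a,b},{a,b,e}} U24={{b,d},{b,c,d}} U25={{b,e},{a,b,e}} U35={{a,e},{a,b,e}} U45={{d,e},{c,d,e}}
  U124={{b,c,d}} U145={{c,d,e}} U235={{a,b,e}}
C dims 5,8,3; δ0: rk 4, SNF 1^4; δ1: rk 3, SNF 1^3
degree 0: 5−4−0 = 1 → Ȟ^0 ≅ Z
degree 1: 8−3−4 = 1 → Ȟ^1 ≅ Z
degree 2: 3−0−3 = 0 → Ȟ^2 ≅ 0

Ȟ^0 = Z, Ȟ^1 = Z, Ȟ^2 = 0


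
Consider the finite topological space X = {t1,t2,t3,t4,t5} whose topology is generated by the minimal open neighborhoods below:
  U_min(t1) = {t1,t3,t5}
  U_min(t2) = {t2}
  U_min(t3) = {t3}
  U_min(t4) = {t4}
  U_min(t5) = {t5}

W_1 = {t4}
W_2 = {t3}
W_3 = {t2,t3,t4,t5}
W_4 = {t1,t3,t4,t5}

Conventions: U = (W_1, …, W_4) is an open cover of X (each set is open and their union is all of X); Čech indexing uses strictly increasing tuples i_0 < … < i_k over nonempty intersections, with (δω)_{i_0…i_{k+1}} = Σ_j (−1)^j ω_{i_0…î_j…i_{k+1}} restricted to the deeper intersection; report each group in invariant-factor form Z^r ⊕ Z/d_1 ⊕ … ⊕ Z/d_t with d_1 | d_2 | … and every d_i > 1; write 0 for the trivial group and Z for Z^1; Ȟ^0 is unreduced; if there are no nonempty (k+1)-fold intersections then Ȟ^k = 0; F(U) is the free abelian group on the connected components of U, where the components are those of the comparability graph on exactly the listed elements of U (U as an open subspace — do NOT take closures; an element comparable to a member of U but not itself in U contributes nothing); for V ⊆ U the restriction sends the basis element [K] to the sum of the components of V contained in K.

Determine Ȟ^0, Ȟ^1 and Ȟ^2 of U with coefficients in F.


intersection data:
  W13={t4} W14={t4} W23={t3} W24={t3} W34={t3,t4,t5}
  W134={t4} W234={t3}
components per intersection:
  W1: {t4}
  W2: {t3}
  W3: {t2} {t3} {t4} {t5}
  W4: {t1,t3,t5} {t4}
  W13: {t4}
  W14: {t4}
  W23: {t3}
  W24: {t3}
  W34: {t3} {t4} {t5}
  W134: {t4}
  W234: {t3}
C dims 8,7,2; δ0: rk 5, SNF 1^5; δ1: rk 2, SNF 1^2
Ȟ^0 = (8 − 5) − 0 = 3, so Ȟ^0 ≅ Z^3
Ȟ^1 = (7 − 2) − 5 = 0, so Ȟ^1 ≅ 0
Ȟ^2 = (2 − 0) − 2 = 0, so Ȟ^2 ≅ 0

Ȟ^0(U;F) ≅ Z^3, Ȟ^1(U;F) ≅ 0 and Ȟ^2(U;F) ≅ 0


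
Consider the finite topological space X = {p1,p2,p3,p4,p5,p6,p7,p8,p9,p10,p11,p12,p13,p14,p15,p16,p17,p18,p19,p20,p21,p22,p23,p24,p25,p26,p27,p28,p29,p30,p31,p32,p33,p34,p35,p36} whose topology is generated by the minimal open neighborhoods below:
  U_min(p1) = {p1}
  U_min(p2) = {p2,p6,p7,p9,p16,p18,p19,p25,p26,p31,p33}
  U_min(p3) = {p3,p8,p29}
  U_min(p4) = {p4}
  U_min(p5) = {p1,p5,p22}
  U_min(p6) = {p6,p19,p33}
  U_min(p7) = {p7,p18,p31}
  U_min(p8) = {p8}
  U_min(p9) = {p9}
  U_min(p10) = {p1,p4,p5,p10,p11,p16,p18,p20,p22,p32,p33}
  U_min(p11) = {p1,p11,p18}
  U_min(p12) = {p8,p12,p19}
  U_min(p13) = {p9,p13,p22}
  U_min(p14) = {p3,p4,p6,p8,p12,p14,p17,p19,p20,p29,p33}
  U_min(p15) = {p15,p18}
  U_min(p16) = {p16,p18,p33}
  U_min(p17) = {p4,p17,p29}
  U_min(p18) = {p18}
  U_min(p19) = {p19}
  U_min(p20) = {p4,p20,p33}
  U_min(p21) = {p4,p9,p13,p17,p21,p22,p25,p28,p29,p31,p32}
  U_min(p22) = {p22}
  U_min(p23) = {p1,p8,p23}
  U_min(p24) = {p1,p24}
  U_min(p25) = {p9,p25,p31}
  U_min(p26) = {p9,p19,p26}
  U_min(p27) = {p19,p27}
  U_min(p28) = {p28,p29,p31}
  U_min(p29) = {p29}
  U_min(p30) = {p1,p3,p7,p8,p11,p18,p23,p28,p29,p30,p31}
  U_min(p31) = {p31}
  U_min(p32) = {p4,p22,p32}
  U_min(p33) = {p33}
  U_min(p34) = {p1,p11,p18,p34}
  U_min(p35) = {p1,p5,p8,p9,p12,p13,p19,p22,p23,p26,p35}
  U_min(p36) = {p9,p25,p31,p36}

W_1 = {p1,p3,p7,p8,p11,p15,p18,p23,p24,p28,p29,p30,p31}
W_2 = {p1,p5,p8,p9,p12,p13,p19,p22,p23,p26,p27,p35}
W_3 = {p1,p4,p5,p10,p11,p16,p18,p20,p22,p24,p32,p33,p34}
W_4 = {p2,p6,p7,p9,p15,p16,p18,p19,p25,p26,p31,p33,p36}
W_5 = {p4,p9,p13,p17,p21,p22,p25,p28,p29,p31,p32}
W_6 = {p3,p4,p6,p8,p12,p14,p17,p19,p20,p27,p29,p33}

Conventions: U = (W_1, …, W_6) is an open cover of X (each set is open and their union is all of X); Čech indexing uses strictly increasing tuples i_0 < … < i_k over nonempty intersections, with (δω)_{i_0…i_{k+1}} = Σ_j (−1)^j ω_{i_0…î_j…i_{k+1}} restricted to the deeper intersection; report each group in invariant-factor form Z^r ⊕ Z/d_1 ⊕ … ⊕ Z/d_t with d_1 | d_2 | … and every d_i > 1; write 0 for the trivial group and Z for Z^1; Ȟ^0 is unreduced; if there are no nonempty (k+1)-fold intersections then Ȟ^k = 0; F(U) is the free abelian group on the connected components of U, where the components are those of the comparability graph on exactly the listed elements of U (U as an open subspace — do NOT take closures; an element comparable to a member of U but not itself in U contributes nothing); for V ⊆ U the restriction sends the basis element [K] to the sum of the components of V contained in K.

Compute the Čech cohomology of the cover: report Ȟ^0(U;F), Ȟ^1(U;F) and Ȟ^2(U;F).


Ȟ^0 ≅ Z, Ȟ^1 ≅ 0 and Ȟ^2 ≅ Z/2

nerve simplices:
  W12={p1,p8,p23} W13={p1,p11,p18,p24} W14={p7,p15,p18,p31} W15={p28,p29,p31} W16={p3,p8,p29} W23={p1,p5,p22} W24={p9,p19,p26} W25={p9,p13,p22} W26={p8,p12,p19,p27} W34={p16,p18,p33} W35={p4,p22,p32} W36={p4,p20,p33} W45={p9,p25,p31} W46={p6,p19,p33} W56={p4,p17,p29}
  W123={p1} W126={p8} W134={p18} W145={p31} W156={p29} W235={p22} W245={p9} W246={p19} W346={p33} W356={p4}
components per intersection:
  W1: {p1,p3,p7,p8,p11,p15,p18,p23,p24,p28,p29,p30,p31}
  W2: {p1,p5,p8,p9,p12,p13,p19,p22,p23,p26,p27,p35}
  W3: {p1,p4,p5,p10,p11,p16,p18,p20,p22,p24,p32,p33,p34}
  W4: {p2,p6,p7,p9,p15,p16,p18,p19,p25,p26,p31,p33,p36}
  W5: {p4,p9,p13,p17,p21,p22,p25,p28,p29,p31,p32}
  W6: {p3,p4,p6,p8,p12,p14,p17,p19,p20,p27,p29,p33}
  W12: {p1,p8,p23}
  W13: {p1,p11,p18,p24}
  W14: {p7,p15,p18,p31}
  W15: {p28,p29,p31}
  W16: {p3,p8,p29}
  W23: {p1,p5,p22}
  W24: {p9,p19,p26}
  W25: {p9,p13,p22}
  W26: {p8,p12,p19,p27}
  W34: {p16,p18,p33}
  W35: {p4,p22,p32}
  W36: {p4,p20,p33}
  W45: {p9,p25,p31}
  W46: {p6,p19,p33}
  W56: {p4,p17,p29}
  W123: {p1}
  W126: {p8}
  W134: {p18}
  W145: {p31}
  W156: {p29}
  W235: {p22}
  W245: {p9}
  W246: {p19}
  W346: {p33}
  W356: {p4}
C dims 6,15,10; δ0: rk 5, SNF 1^5; δ1: rk 10, SNF 1^9·2
degree 0: 6−5−0 = 1 → Ȟ^0 ≅ Z
degree 1: 15−10−5 = 0 → Ȟ^1 ≅ 0
degree 2: 10−0−10 = 0 plus torsion [2] → Ȟ^2 ≅ Z/2


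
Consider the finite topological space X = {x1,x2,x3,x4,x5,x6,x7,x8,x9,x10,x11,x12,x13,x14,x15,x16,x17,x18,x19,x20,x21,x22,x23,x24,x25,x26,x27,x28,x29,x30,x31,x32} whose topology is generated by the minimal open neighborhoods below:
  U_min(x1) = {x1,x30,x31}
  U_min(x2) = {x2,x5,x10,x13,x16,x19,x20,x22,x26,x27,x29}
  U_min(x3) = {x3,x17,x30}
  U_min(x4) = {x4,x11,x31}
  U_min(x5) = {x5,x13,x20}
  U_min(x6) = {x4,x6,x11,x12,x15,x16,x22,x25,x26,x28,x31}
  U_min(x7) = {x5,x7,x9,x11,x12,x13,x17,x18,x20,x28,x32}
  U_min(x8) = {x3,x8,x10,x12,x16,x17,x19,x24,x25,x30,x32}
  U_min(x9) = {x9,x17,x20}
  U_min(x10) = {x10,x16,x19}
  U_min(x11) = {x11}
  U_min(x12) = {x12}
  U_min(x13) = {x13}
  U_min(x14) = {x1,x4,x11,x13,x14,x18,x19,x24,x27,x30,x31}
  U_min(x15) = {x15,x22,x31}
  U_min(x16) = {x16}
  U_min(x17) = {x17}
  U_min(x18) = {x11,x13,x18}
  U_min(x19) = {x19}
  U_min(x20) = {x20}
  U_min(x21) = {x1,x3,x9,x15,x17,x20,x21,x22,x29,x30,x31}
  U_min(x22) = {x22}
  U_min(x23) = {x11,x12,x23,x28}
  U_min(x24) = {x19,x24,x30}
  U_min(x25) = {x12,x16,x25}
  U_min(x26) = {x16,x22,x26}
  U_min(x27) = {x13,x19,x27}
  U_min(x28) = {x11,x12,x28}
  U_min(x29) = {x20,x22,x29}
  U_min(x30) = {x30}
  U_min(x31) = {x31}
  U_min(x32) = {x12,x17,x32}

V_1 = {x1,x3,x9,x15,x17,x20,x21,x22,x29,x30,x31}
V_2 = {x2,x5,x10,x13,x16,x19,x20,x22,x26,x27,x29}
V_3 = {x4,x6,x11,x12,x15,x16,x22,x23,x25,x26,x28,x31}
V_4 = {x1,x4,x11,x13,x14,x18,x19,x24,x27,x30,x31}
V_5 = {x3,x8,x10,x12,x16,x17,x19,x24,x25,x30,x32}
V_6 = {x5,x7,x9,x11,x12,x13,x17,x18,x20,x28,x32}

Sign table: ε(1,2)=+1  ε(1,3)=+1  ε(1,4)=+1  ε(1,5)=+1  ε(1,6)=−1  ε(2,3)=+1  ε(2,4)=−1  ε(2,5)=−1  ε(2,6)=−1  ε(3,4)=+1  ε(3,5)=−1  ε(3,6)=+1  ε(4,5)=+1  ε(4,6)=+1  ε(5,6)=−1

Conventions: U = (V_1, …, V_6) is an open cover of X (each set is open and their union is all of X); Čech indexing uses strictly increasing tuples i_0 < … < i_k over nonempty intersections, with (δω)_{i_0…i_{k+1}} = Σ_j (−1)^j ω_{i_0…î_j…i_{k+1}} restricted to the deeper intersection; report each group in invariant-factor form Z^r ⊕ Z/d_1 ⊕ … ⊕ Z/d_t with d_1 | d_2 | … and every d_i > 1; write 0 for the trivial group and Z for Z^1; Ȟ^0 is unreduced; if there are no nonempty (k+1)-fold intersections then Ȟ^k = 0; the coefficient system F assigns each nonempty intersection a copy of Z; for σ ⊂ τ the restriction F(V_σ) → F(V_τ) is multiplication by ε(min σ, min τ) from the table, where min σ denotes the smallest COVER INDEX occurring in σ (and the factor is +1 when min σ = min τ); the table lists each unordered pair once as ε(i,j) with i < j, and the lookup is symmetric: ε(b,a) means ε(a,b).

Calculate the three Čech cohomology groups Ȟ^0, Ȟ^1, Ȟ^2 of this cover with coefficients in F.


Ȟ^0(U;F) ≅ 0, Ȟ^1(U;F) ≅ Z/2 and Ȟ^2(U;F) ≅ Z

nonempty intersections:
  V12={x20,x22,x29} V13={x15,x22,x31} V14={x1,x30,x31} V15={x3,x17,x30} V16={x9,x17,x20} V23={x16,x22,x26} V24={x13,x19,x27} V25={x10,x16,x19} V26={x5,x13,x20} V34={x4,x11,x31} V35={x12,x16,x25} V36={x11,x12,x28} V45={x19,x24,x30} V46={x11,x13,x18} V56={x12,x17,x32}
  V123={x22} V126={x20} V134={x31} V145={x30} V156={x17} V235={x16} V245={x19} V246={x13} V346={x11} V356={x12}
C dims 6,15,10; δ0: rk 6, SNF 1^5·2; δ1: rk 9, SNF 1^9
Ȟ^0: (6−6)−0=0 ⇒ 0
Ȟ^1: (15−9)−6=0 plus torsion [2] ⇒ Z/2
Ȟ^2: (10−0)−9=1 ⇒ Z
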